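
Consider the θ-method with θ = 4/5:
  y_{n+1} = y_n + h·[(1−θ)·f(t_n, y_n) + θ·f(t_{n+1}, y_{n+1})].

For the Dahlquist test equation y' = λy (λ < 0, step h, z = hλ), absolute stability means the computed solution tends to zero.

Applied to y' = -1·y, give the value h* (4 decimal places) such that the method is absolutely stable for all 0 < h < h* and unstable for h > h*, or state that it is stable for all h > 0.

unbounded; (−∞, 0). Any h>0 works for λ=-1.

With y'=λy (z=hλ):
  y_{n+1} = y_n + z·[1/5·y_n + 4/5·y_{n+1}] ⇒ (1 − 4/5z)y_{n+1} = (1 + 1/5z)y_n
  so R(z) = (1 + 1/5z)/(1 − 4/5z).

Find x<0 with |R(x)|<1.
x=-0.33: |R|=0.7389
x=-2: |R|=0.2308
x=-10: |R|=0.1111
x=-100: |R|=0.2346
θ=4/5≥1/2 ⇒ |1+1/5x|<|1−4/5x| ∀x<0 ⇒ stable on all of ℝ⁻.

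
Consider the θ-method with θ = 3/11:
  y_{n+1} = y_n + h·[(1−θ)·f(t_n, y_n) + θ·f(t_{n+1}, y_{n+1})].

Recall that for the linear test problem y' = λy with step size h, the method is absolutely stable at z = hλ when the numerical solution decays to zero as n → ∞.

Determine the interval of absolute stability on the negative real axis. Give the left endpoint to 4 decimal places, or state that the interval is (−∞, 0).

Set f=λy, z=hλ:
  y_{n+1} = y_n + z·[8/11·y_n + 3/11·y_{n+1}] ⇒ (1 − 3/11z)y_{n+1} = (1 + 8/11z)y_n
  Hence R(z) = (1 + 8/11z)/(1 − 3/11z).

Find x<0 with |R(x)|<1.
x=-1.33: |R|=0.0240
R=−1: 1+8/11x = −1+3/11x ⇒ -5/11x=2 ⇒ x=2/(-5/11)=-4.4000
Confirm numerically:
  x=-4.336: |R|=0.98667 <1
  x=-3.279: |R|=0.73101 <1
  x=-2.602: |R|=0.52196 <1
  x=-2.075: |R|=0.32511 <1
  x=-4.879: |R|=1.09342 >1
  x=-4.676: |R|=1.05514 >1
  x=-4.640: |R|=1.04815 >1
Interval (-4.4000, 0).

(-4.4000, 0).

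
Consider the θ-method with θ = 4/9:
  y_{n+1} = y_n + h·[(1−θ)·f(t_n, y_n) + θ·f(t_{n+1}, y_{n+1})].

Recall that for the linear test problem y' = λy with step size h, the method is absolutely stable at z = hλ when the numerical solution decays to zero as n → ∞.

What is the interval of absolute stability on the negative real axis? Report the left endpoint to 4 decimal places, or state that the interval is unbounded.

Set f=λy, z=hλ:
  y_{n+1} = y_n + z·[5/9·y_n + 4/9·y_{n+1}] ⇒ (1 − 4/9z)y_{n+1} = (1 + 5/9z)y_n
  R(z) = (1 + 5/9z)/(1 − 4/9z).

Need |R(x)|<1, x<0.
x=-1.03: |R|=0.2934
R=−1: 1+5/9x = −1+4/9x ⇒ -1/9x=2 ⇒ x=2/(-1/9)=-18.0000
Confirm numerically:
  x=-16.330: |R|=0.97753 <1
  x=-10.002: |R|=0.83680 <1
  x=-9.787: |R|=0.82942 <1
  x=-18.545: |R|=1.00655 >1
  x=-18.466: |R|=1.00562 >1
  x=-18.457: |R|=1.00552 >1
So |R|<1 on (-18.0000, 0).

(-18.0000, 0).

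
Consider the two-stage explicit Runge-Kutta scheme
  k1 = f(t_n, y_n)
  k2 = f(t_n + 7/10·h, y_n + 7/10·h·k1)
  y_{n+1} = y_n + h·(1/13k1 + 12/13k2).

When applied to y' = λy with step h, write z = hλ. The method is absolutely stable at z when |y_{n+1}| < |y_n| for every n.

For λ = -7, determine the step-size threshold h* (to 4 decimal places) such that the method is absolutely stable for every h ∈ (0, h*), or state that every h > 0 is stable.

On y'=λy, z=hλ:
  k1=λy_n ⇒ h·k1=z·y_n;  k2=λ(1+7/10z)y_n ⇒ h·k2=z(1+7/10z)y_n
  y_{n+1}/y_n = 1 + 1/13z + 12/13z(1+7/10z) = 1 + z + 42/65z²
  so R(z) = 1 + z + 42/65z².

Need |R(x)|<1, x<0.
x=-1.33: |R|=0.8130
R=1: x+42/65x²=0 ⇒ x=−65/42=-1.5476; min R=1−1/(4·42/65)=0.6131>−1
Confirm numerically:
  x=-1.098: |R|=0.68101 <1
  x=-0.898: |R|=0.62306 <1
  x=-0.710: |R|=0.61573 <1
  x=-1.821: |R|=1.32167 >1
  x=-1.810: |R|=1.30686 >1
  x=-1.583: |R|=1.03619 >1
So |R|<1 on (-1.5476, 0).

(-1.5476,0); λ=-7 ⇒ h* = (65/42)/7 = 0.2211.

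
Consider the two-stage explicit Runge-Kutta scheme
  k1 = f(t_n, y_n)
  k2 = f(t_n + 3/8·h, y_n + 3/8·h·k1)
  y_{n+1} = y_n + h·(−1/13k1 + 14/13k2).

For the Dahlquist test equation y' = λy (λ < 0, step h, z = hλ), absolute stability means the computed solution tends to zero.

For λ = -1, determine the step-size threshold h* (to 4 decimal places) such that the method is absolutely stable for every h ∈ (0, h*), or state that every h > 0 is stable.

Set f=λy, z=hλ:
  k1=λy_n ⇒ h·k1=z·y_n;  k2=λ(1+3/8z)y_n ⇒ h·k2=z(1+3/8z)y_n
  y_{n+1}/y_n = 1 − 1/13z + 14/13z(1+3/8z) = 1 + z + 21/52z²
  R(z) = 1 + z + 21/52z².

Find x<0 with |R(x)|<1.
x=-0.35: |R|=0.6995
R=1: x+21/52x²=0 ⇒ x=−52/21=-2.4762; min R=1−1/(4·21/52)=0.3810>−1
Confirm numerically:
  x=-2.398: |R|=0.92428 <1
  x=-2.350: |R|=0.88024 <1
  x=-1.749: |R|=0.48637 <1
  x=-1.729: |R|=0.47827 <1
  x=-3.076: |R|=1.74510 >1
  x=-2.907: |R|=1.50576 >1
  x=-2.786: |R|=1.34857 >1
Stable set (-2.4762, 0).

(-2.4762,0); λ=-1 ⇒ h* = (52/21)/1 = 2.4762.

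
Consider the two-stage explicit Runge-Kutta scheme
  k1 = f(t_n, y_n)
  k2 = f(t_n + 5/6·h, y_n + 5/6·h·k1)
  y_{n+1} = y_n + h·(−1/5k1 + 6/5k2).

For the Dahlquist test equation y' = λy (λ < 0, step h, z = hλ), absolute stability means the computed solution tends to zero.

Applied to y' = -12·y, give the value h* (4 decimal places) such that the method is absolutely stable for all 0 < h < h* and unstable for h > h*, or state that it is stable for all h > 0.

Set f=λy, z=hλ:
  k1=λy_n ⇒ h·k1=z·y_n;  k2=λ(1+5/6z)y_n ⇒ h·k2=z(1+5/6z)y_n
  y_{n+1}/y_n = 1 − 1/5z + 6/5z(1+5/6z) = 1 + z + z²
  Hence R(z) = 1 + z + z².

Find x<0 with |R(x)|<1.
x=-0.5: |R|=0.7500
R=1: x+1x²=0 ⇒ x=−1=-1.0000; min R=1−1/(4·1)=0.7500>−1
Confirm numerically:
  x=-0.906: |R|=0.91484 <1
  x=-0.832: |R|=0.86022 <1
  x=-0.697: |R|=0.78881 <1
  x=-1.362: |R|=1.49304 >1
  x=-1.214: |R|=1.25980 >1
Interval (-1.0000, 0).

(-1.0000,0); λ=-12 ⇒ h* = (1)/12 = 0.0833.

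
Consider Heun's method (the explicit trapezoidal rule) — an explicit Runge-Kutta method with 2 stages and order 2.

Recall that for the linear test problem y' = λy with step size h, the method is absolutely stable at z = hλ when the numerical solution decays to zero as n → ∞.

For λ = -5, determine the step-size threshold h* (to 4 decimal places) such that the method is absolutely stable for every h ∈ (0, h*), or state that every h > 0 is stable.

With y'=λy (z=hλ):
  order 2, 2-stage ⇒ R(z)=1+z+z^2/2
  (e.g. R(-0.94)=0.50180, |R|=0.50180)

Boundary: |R(x)|=1, x<0.
x=-0.94: |R|=0.5018
|R(-1.27)|=0.5364 |R(-0.82)|=0.5162 |R(-0.62)|=0.5722
Bisect:
  x_lo=-2.5507 |R|=1.7024  x_hi=-0.3826 |R|=0.6906
  mid=-1.46667 |R|=0.60889 →hi
  mid=-2.00869 |R|=1.00873 →lo
  mid=-1.73768 |R|=0.77209 →hi
  mid=-1.87319 |R|=0.88123 →hi
  mid=-1.94094 |R|=0.94268 →hi
  mid=-1.97481 |R|=0.97513 →hi
  mid=-1.99175 |R|=0.99179 →hi
  mid=-2.00022 |R|=1.00022 →lo
  ...
  [-2.00009,-1.99996] ⇒ x*=-2.0000
Interval (-2.0000, 0).

(-2.0000,0); λ=-5 ⇒ h* = 0.4000.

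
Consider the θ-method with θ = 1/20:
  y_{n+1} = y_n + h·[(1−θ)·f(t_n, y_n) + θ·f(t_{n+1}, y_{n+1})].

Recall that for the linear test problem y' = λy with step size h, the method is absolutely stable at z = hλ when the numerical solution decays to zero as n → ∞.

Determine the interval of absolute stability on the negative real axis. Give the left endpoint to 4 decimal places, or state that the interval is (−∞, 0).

z∈(-2.2222,0).

On y'=λy, z=hλ:
  y_{n+1} = y_n + z·[19/20·y_n + 1/20·y_{n+1}] ⇒ (1 − 1/20z)y_{n+1} = (1 + 19/20z)y_n
  Hence R(z) = (1 + 19/20z)/(1 − 1/20z).

Find x<0 with |R(x)|<1.
x=-1.13: |R|=0.0696
R=−1: 1+19/20x = −1+1/20x ⇒ -9/10x=2 ⇒ x=2/(-9/10)=-2.2222
Confirm numerically:
  x=-1.954: |R|=0.78009 <1
  x=-1.639: |R|=0.51486 <1
  x=-1.128: |R|=0.06778 <1
  x=-0.932: |R|=0.10950 <1
  x=-2.783: |R|=1.44305 >1
  x=-2.718: |R|=1.39282 >1
  x=-2.263: |R|=1.03297 >1
So |R|<1 on (-2.2222, 0).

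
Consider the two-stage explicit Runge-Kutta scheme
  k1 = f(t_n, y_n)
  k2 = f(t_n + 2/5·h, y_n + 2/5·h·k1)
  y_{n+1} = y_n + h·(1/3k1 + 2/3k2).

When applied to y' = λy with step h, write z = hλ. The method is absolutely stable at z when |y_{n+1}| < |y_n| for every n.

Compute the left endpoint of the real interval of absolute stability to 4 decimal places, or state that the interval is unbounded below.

z* = -3.7500.

On y'=λy, z=hλ:
  k1=λy_n ⇒ h·k1=z·y_n;  k2=λ(1+2/5z)y_n ⇒ h·k2=z(1+2/5z)y_n
  y_{n+1}/y_n = 1 + 1/3z + 2/3z(1+2/5z) = 1 + z + 4/15z²
  R(z) = 1 + z + 4/15z².

Boundary: |R(x)|=1, x<0.
x=-1.52: |R|=0.0961
R=1: x+4/15x²=0 ⇒ x=−15/4=-3.7500; min R=1−1/(4·4/15)=0.0625>−1
Confirm numerically:
  x=-3.194: |R|=0.52644 <1
  x=-2.766: |R|=0.27420 <1
  x=-1.966: |R|=0.06471 <1
  x=-3.986: |R|=1.25085 >1
  x=-3.872: |R|=1.12597 >1
So |R|<1 on (-3.7500, 0).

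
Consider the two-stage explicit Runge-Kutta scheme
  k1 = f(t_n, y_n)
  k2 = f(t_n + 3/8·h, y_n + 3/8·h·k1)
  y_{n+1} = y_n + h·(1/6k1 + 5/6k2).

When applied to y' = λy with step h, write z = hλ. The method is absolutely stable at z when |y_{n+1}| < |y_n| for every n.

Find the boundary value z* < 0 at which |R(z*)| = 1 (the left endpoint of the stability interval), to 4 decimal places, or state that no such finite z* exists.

left endpoint -3.2000.

With y'=λy (z=hλ):
  k1=λy_n ⇒ h·k1=z·y_n;  k2=λ(1+3/8z)y_n ⇒ h·k2=z(1+3/8z)y_n
  y_{n+1}/y_n = 1 + 1/6z + 5/6z(1+3/8z) = 1 + z + 5/16z²
  R(z) = 1 + z + 5/16z².

Boundary: |R(x)|=1, x<0.
x=-1.76: |R|=0.2080
R=1: x+5/16x²=0 ⇒ x=−16/5=-3.2000; min R=1−1/(4·5/16)=0.2000>−1
Confirm numerically:
  x=-2.705: |R|=0.58157 <1
  x=-2.688: |R|=0.56992 <1
  x=-1.771: |R|=0.20914 <1
  x=-1.517: |R|=0.20215 <1
  x=-3.605: |R|=1.45626 >1
  x=-3.458: |R|=1.27880 >1
Interval (-3.2000, 0).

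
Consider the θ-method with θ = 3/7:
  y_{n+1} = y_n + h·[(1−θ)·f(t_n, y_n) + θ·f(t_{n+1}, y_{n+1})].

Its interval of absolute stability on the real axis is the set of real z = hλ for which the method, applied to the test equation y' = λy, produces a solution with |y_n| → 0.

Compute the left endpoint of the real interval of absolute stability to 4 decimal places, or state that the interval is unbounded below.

z* = -14.0000.

Test eqn y'=λy, z=hλ:
  y_{n+1} = y_n + z·[4/7·y_n + 3/7·y_{n+1}] ⇒ (1 − 3/7z)y_{n+1} = (1 + 4/7z)y_n
  so R(z) = (1 + 4/7z)/(1 − 3/7z).

Boundary: |R(x)|=1, x<0.
x=-0.56: |R|=0.5484
R=−1: 1+4/7x = −1+3/7x ⇒ -1/7x=2 ⇒ x=2/(-1/7)=-14.0000
Confirm numerically:
  x=-13.729: |R|=0.99438 <1
  x=-8.227: |R|=0.81778 <1
  x=-7.838: |R|=0.79806 <1
  x=-14.464: |R|=1.00921 >1
  x=-14.397: |R|=1.00791 >1
  x=-14.326: |R|=1.00652 >1
Interval (-14.0000, 0).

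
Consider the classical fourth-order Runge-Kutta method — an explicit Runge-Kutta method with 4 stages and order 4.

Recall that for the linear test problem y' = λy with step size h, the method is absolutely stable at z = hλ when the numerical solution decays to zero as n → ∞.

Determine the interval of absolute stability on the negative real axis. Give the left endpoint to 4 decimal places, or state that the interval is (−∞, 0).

With y'=λy (z=hλ):
  order 4, 4-stage ⇒ R(z)=1+z+z^2/2+z^3/6+z^4/24
  (e.g. R(-1.03)=0.36523, |R|=0.36523)

Find x<0 with |R(x)|<1.
x=-1.03: |R|=0.3652
|R(-2.61)|=0.7663 |R(-1.25)|=0.3075 |R(-1.17)|=0.3256
Bisect:
  x_lo=-3.6671 |R|=3.3728  x_hi=-0.0924 |R|=0.9117
  mid=-1.87978 |R|=0.30021 →hi
  mid=-2.77346 |R|=0.98230 →hi
  mid=-3.22030 |R|=1.87992 →lo
  mid=-2.99688 |R|=1.36877 →lo
  mid=-2.88517 |R|=1.16132 →lo
  mid=-2.82931 |R|=1.06842 →lo
  mid=-2.80139 |R|=1.02454 →lo
  mid=-2.78742 |R|=1.00321 →lo
  mid=-2.78044 |R|=0.99271 →hi
  ...
  [-2.78546,-2.78524] ⇒ x*=-2.7853
Interval (-2.7853, 0).

z∈(-2.7853,0).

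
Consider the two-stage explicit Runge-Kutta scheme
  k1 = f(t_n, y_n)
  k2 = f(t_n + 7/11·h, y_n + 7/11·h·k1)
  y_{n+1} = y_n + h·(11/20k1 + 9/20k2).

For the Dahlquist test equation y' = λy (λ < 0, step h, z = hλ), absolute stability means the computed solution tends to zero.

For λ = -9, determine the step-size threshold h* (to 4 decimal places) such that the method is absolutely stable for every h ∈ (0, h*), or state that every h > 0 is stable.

(-3.4921,0); λ=-9 ⇒ h* = (220/63)/9 = 0.3880.

With y'=λy (z=hλ):
  k1=λy_n ⇒ h·k1=z·y_n;  k2=λ(1+7/11z)y_n ⇒ h·k2=z(1+7/11z)y_n
  y_{n+1}/y_n = 1 + 11/20z + 9/20z(1+7/11z) = 1 + z + 63/220z²
  so R(z) = 1 + z + 63/220z².

Find x<0 with |R(x)|<1.
x=-0.7: |R|=0.4403
R=1: x+63/220x²=0 ⇒ x=−220/63=-3.4921; min R=1−1/(4·63/220)=0.1270>−1
Confirm numerically:
  x=-2.684: |R|=0.37892 <1
  x=-1.985: |R|=0.14334 <1
  x=-1.605: |R|=0.13268 <1
  x=-3.963: |R|=1.53445 >1
  x=-3.747: |R|=1.27355 >1
Interval (-3.4921, 0).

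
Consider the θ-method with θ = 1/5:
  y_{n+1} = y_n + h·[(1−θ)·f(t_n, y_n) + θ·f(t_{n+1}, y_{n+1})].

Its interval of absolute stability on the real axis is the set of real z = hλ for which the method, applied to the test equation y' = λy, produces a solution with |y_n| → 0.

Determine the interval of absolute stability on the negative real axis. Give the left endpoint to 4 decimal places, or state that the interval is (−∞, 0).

z∈(-3.3333,0).

Set f=λy, z=hλ:
  y_{n+1} = y_n + z·[4/5·y_n + 1/5·y_{n+1}] ⇒ (1 − 1/5z)y_{n+1} = (1 + 4/5z)y_n
  R(z) = (1 + 4/5z)/(1 − 1/5z).

Need |R(x)|<1, x<0.
x=-0.89: |R|=0.2445
R=−1: 1+4/5x = −1+1/5x ⇒ -3/5x=2 ⇒ x=2/(-3/5)=-3.3333
Confirm numerically:
  x=-3.309: |R|=0.99121 <1
  x=-2.524: |R|=0.67730 <1
  x=-2.004: |R|=0.43061 <1
  x=-1.417: |R|=0.10410 <1
  x=-3.680: |R|=1.11982 >1
  x=-3.574: |R|=1.08421 >1
  x=-3.455: |R|=1.04317 >1
So |R|<1 on (-3.3333, 0).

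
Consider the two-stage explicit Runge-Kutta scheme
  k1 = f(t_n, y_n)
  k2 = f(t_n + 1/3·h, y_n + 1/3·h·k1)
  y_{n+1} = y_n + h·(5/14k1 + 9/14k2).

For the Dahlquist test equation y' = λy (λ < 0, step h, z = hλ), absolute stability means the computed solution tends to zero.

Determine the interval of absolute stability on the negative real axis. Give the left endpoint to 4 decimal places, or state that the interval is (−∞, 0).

Set f=λy, z=hλ:
  k1=λy_n ⇒ h·k1=z·y_n;  k2=λ(1+1/3z)y_n ⇒ h·k2=z(1+1/3z)y_n
  y_{n+1}/y_n = 1 + 5/14z + 9/14z(1+1/3z) = 1 + z + 3/14z²
  ⇒ R(z) = 1 + z + 3/14z².

Need |R(x)|<1, x<0.
x=-1.27: |R|=0.0756
R=1: x+3/14x²=0 ⇒ x=−14/3=-4.6667; min R=1−1/(4·3/14)=-0.1667>−1
Confirm numerically:
  x=-4.388: |R|=0.73797 <1
  x=-3.307: |R|=0.03648 <1
  x=-2.060: |R|=0.15066 <1
  x=-5.225: |R|=1.62513 >1
  x=-5.152: |R|=1.53581 >1
  x=-4.748: |R|=1.08275 >1
Stable set (-4.6667, 0).

(-4.6667, 0).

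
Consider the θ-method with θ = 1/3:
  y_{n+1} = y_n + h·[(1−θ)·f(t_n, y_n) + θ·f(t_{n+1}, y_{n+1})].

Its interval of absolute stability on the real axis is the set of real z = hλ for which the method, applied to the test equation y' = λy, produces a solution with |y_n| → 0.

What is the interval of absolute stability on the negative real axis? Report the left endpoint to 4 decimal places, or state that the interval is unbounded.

z∈(-6.0000,0).

Set f=λy, z=hλ:
  y_{n+1} = y_n + z·[2/3·y_n + 1/3·y_{n+1}] ⇒ (1 − 1/3z)y_{n+1} = (1 + 2/3z)y_n
  so R(z) = (1 + 2/3z)/(1 − 1/3z).

Solve |R(x)|<1 on ℝ⁻.
x=-0.97: |R|=0.2670
R=−1: 1+2/3x = −1+1/3x ⇒ -1/3x=2 ⇒ x=2/(-1/3)=-6.0000
Confirm numerically:
  x=-5.712: |R|=0.96694 <1
  x=-3.987: |R|=0.71189 <1
  x=-3.466: |R|=0.60810 <1
  x=-2.430: |R|=0.34254 <1
  x=-6.322: |R|=1.03454 >1
  x=-6.235: |R|=1.02545 >1
So |R|<1 on (-6.0000, 0).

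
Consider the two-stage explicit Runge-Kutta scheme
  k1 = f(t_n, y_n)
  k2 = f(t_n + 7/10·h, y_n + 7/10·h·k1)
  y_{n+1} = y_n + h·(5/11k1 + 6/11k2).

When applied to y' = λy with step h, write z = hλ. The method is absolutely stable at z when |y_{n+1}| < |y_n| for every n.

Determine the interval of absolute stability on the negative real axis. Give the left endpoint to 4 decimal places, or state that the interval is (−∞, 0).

With y'=λy (z=hλ):
  k1=λy_n ⇒ h·k1=z·y_n;  k2=λ(1+7/10z)y_n ⇒ h·k2=z(1+7/10z)y_n
  y_{n+1}/y_n = 1 + 5/11z + 6/11z(1+7/10z) = 1 + z + 21/55z²
  ⇒ R(z) = 1 + z + 21/55z².

Find x<0 with |R(x)|<1.
x=-0.45: |R|=0.6273
R=1: x+21/55x²=0 ⇒ x=−55/21=-2.6190; min R=1−1/(4·21/55)=0.3452>−1
Confirm numerically:
  x=-1.951: |R|=0.50235 <1
  x=-1.891: |R|=0.47434 <1
  x=-1.259: |R|=0.34621 <1
  x=-1.120: |R|=0.35895 <1
  x=-3.073: |R|=1.53263 >1
  x=-2.939: |R|=1.35904 >1
  x=-2.898: |R|=1.30866 >1
So |R|<1 on (-2.6190, 0).

z∈(-2.6190,0).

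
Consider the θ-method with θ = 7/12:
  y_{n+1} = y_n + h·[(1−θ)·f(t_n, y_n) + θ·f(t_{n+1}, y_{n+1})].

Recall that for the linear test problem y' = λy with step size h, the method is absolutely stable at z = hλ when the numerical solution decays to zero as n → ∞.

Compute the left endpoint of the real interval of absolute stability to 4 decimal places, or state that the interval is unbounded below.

(−∞, 0) — no finite endpoint.

Test eqn y'=λy, z=hλ:
  y_{n+1} = y_n + z·[5/12·y_n + 7/12·y_{n+1}] ⇒ (1 − 7/12z)y_{n+1} = (1 + 5/12z)y_n
  Hence R(z) = (1 + 5/12z)/(1 − 7/12z).

Boundary: |R(x)|=1, x<0.
x=-1.4: |R|=0.2294
x=-2: |R|=0.0769
x=-10: |R|=0.4634
x=-100: |R|=0.6854
θ=7/12≥1/2 ⇒ |1+5/12x|<|1−7/12x| ∀x<0 ⇒ stable on all of ℝ⁻.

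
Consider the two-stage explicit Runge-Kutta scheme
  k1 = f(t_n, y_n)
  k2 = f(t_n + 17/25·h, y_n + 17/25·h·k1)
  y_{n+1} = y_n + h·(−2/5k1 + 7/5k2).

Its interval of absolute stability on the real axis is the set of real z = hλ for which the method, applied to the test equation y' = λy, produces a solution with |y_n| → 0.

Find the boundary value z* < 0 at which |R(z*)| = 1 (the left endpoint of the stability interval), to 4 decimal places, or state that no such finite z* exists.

On y'=λy, z=hλ:
  k1=λy_n ⇒ h·k1=z·y_n;  k2=λ(1+17/25z)y_n ⇒ h·k2=z(1+17/25z)y_n
  y_{n+1}/y_n = 1 − 2/5z + 7/5z(1+17/25z) = 1 + z + 119/125z²
  R(z) = 1 + z + 119/125z².

Boundary: |R(x)|=1, x<0.
x=-1.61: |R|=1.8577
R=1: x+119/125x²=0 ⇒ x=−125/119=-1.0504; min R=1−1/(4·119/125)=0.7374>−1
Confirm numerically:
  x=-0.947: |R|=0.90676 <1
  x=-0.706: |R|=0.76851 <1
  x=-0.464: |R|=0.74096 <1
  x=-1.490: |R|=1.62354 >1
  x=-1.466: |R|=1.58000 >1
Interval (-1.0504, 0).

z* = -1.0504.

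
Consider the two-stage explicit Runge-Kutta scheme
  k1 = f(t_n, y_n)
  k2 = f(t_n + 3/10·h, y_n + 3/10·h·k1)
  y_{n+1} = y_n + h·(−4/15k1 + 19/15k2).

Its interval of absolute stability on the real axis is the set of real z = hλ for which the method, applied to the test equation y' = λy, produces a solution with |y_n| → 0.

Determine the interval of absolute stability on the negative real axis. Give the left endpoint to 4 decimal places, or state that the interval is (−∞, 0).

Set f=λy, z=hλ:
  k1=λy_n ⇒ h·k1=z·y_n;  k2=λ(1+3/10z)y_n ⇒ h·k2=z(1+3/10z)y_n
  y_{n+1}/y_n = 1 − 4/15z + 19/15z(1+3/10z) = 1 + z + 19/50z²
  ⇒ R(z) = 1 + z + 19/50z².

Boundary: |R(x)|=1, x<0.
x=-0.88: |R|=0.4143
R=1: x+19/50x²=0 ⇒ x=−50/19=-2.6316; min R=1−1/(4·19/50)=0.3421>−1
Confirm numerically:
  x=-2.227: |R|=0.65762 <1
  x=-1.177: |R|=0.34943 <1
  x=-1.076: |R|=0.36395 <1
  x=-3.023: |R|=1.44964 >1
  x=-2.919: |R|=1.31881 >1
  x=-2.705: |R|=1.07547 >1
So |R|<1 on (-2.6316, 0).

(-2.6316, 0).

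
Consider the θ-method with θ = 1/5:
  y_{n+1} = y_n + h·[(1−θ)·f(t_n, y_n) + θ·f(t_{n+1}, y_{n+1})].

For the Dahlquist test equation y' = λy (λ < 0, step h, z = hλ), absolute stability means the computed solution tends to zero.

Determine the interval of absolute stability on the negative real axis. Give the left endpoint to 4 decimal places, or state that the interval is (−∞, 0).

Set f=λy, z=hλ:
  y_{n+1} = y_n + z·[4/5·y_n + 1/5·y_{n+1}] ⇒ (1 − 1/5z)y_{n+1} = (1 + 4/5z)y_n
  Hence R(z) = (1 + 4/5z)/(1 − 1/5z).

Solve |R(x)|<1 on ℝ⁻.
x=-1.74: |R|=0.2908
R=−1: 1+4/5x = −1+1/5x ⇒ -3/5x=2 ⇒ x=2/(-3/5)=-3.3333
Confirm numerically:
  x=-2.836: |R|=0.80960 <1
  x=-2.119: |R|=0.48827 <1
  x=-1.732: |R|=0.28639 <1
  x=-3.788: |R|=1.15521 >1
  x=-3.508: |R|=1.06159 >1
  x=-3.480: |R|=1.05189 >1
Stable set (-3.3333, 0).

z∈(-3.3333,0).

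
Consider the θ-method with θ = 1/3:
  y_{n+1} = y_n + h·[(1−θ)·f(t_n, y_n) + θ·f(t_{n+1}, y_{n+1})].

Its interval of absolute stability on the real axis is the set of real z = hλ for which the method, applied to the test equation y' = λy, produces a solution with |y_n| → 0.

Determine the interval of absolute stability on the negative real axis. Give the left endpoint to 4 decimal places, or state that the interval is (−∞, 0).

(-6.0000, 0).

Set f=λy, z=hλ:
  y_{n+1} = y_n + z·[2/3·y_n + 1/3·y_{n+1}] ⇒ (1 − 1/3z)y_{n+1} = (1 + 2/3z)y_n
  so R(z) = (1 + 2/3z)/(1 − 1/3z).

Find x<0 with |R(x)|<1.
x=-0.56: |R|=0.5281
R=−1: 1+2/3x = −1+1/3x ⇒ -1/3x=2 ⇒ x=2/(-1/3)=-6.0000
Confirm numerically:
  x=-4.996: |R|=0.87444 <1
  x=-4.605: |R|=0.81657 <1
  x=-3.777: |R|=0.67198 <1
  x=-2.809: |R|=0.45068 <1
  x=-6.475: |R|=1.05013 >1
  x=-6.171: |R|=1.01865 >1
  x=-6.048: |R|=1.00531 >1
So |R|<1 on (-6.0000, 0).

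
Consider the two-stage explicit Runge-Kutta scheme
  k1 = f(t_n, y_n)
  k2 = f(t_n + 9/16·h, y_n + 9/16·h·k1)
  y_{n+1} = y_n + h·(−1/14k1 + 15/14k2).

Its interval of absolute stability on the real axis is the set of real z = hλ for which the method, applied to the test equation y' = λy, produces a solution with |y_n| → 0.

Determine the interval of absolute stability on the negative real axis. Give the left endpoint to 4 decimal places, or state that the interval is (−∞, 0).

z∈(-1.6593,0).

Set f=λy, z=hλ:
  k1=λy_n ⇒ h·k1=z·y_n;  k2=λ(1+9/16z)y_n ⇒ h·k2=z(1+9/16z)y_n
  y_{n+1}/y_n = 1 − 1/14z + 15/14z(1+9/16z) = 1 + z + 135/224z²
  ⇒ R(z) = 1 + z + 135/224z².

Need |R(x)|<1, x<0.
x=-0.83: |R|=0.5852
R=1: x+135/224x²=0 ⇒ x=−224/135=-1.6593; min R=1−1/(4·135/224)=0.5852>−1
Confirm numerically:
  x=-1.566: |R|=0.91198 <1
  x=-1.346: |R|=0.74588 <1
  x=-0.879: |R|=0.58665 <1
  x=-2.233: |R|=1.77213 >1
  x=-1.971: |R|=1.37031 >1
  x=-1.858: |R|=1.22255 >1
Interval (-1.6593, 0).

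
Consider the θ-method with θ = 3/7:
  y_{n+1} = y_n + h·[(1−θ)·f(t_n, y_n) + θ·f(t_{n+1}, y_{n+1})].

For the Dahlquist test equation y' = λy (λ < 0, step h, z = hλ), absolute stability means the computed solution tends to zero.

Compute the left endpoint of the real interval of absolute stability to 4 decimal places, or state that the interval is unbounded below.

z* = -14.0000.

Set f=λy, z=hλ:
  y_{n+1} = y_n + z·[4/7·y_n + 3/7·y_{n+1}] ⇒ (1 − 3/7z)y_{n+1} = (1 + 4/7z)y_n
  so R(z) = (1 + 4/7z)/(1 − 3/7z).

Need |R(x)|<1, x<0.
x=-1.75: |R|=0.0000
R=−1: 1+4/7x = −1+3/7x ⇒ -1/7x=2 ⇒ x=2/(-1/7)=-14.0000
Confirm numerically:
  x=-13.297: |R|=0.98501 <1
  x=-10.962: |R|=0.92383 <1
  x=-10.824: |R|=0.91954 <1
  x=-9.517: |R|=0.87390 <1
  x=-14.350: |R|=1.00699 >1
  x=-14.041: |R|=1.00083 >1
Stable set (-14.0000, 0).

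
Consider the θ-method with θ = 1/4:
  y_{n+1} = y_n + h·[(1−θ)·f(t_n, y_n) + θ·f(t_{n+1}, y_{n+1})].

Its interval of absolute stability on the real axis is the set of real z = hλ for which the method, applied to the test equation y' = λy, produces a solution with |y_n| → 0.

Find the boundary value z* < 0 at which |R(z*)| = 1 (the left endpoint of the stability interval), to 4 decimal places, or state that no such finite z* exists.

left endpoint -4.0000.

On y'=λy, z=hλ:
  y_{n+1} = y_n + z·[3/4·y_n + 1/4·y_{n+1}] ⇒ (1 − 1/4z)y_{n+1} = (1 + 3/4z)y_n
  R(z) = (1 + 3/4z)/(1 − 1/4z).

Find x<0 with |R(x)|<1.
x=-1.71: |R|=0.1979
R=−1: 1+3/4x = −1+1/4x ⇒ -1/2x=2 ⇒ x=2/(-1/2)=-4.0000
Confirm numerically:
  x=-3.436: |R|=0.84831 <1
  x=-2.253: |R|=0.44123 <1
  x=-1.930: |R|=0.30185 <1
  x=-1.776: |R|=0.22992 <1
  x=-4.566: |R|=1.13215 >1
  x=-4.373: |R|=1.08910 >1
  x=-4.042: |R|=1.01045 >1
Stable set (-4.0000, 0).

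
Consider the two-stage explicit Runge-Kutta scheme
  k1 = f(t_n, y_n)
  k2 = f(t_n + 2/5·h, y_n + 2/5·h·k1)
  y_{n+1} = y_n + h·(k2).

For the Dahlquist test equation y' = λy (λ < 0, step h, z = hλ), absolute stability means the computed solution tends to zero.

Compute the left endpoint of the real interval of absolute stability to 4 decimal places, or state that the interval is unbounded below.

On y'=λy, z=hλ:
  k1=λy_n ⇒ h·k1=z·y_n;  k2=λ(1+2/5z)y_n ⇒ h·k2=z(1+2/5z)y_n
  y_{n+1}/y_n = 1 + z(1+2/5z) = 1 + z + 2/5z²
  R(z) = 1 + z + 2/5z².

Solve |R(x)|<1 on ℝ⁻.
x=-1.28: |R|=0.3754
R=1: x+2/5x²=0 ⇒ x=−5/2=-2.5000; min R=1−1/(4·2/5)=0.3750>−1
Confirm numerically:
  x=-1.825: |R|=0.50725 <1
  x=-1.820: |R|=0.50496 <1
  x=-1.678: |R|=0.44827 <1
  x=-2.815: |R|=1.35469 >1
  x=-2.754: |R|=1.27981 >1
Stable set (-2.5000, 0).

z* = -2.5000.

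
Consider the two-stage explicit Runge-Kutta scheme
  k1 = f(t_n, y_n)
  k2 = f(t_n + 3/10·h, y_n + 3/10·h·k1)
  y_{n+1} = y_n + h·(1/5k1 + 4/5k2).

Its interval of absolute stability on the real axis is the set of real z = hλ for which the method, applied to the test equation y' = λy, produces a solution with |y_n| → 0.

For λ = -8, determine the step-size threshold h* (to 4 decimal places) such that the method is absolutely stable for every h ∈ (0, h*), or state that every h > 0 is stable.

(-4.1667,0); λ=-8 ⇒ h* = (25/6)/8 = 0.5208.

Test eqn y'=λy, z=hλ:
  k1=λy_n ⇒ h·k1=z·y_n;  k2=λ(1+3/10z)y_n ⇒ h·k2=z(1+3/10z)y_n
  y_{n+1}/y_n = 1 + 1/5z + 4/5z(1+3/10z) = 1 + z + 6/25z²
  ⇒ R(z) = 1 + z + 6/25z².

Find x<0 with |R(x)|<1.
x=-1.33: |R|=0.0945
R=1: x+6/25x²=0 ⇒ x=−25/6=-4.1667; min R=1−1/(4·6/25)=-0.0417>−1
Confirm numerically:
  x=-2.437: |R|=0.01165 <1
  x=-2.381: |R|=0.02040 <1
  x=-1.750: |R|=0.01500 <1
  x=-1.743: |R|=0.01387 <1
  x=-4.602: |R|=1.48082 >1
  x=-4.443: |R|=1.29466 >1
  x=-4.367: |R|=1.20997 >1
Interval (-4.1667, 0).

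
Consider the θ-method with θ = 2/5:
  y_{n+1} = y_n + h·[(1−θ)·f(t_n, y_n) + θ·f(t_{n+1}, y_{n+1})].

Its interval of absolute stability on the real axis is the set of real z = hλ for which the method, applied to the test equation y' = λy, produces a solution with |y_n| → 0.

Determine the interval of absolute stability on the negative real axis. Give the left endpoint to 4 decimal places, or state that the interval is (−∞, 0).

Test eqn y'=λy, z=hλ:
  y_{n+1} = y_n + z·[3/5·y_n + 2/5·y_{n+1}] ⇒ (1 − 2/5z)y_{n+1} = (1 + 3/5z)y_n
  ⇒ R(z) = (1 + 3/5z)/(1 − 2/5z).

Find x<0 with |R(x)|<1.
x=-1.6: |R|=0.0244
R=−1: 1+3/5x = −1+2/5x ⇒ -1/5x=2 ⇒ x=2/(-1/5)=-10.0000
Confirm numerically:
  x=-5.957: |R|=0.76097 <1
  x=-5.941: |R|=0.75957 <1
  x=-4.100: |R|=0.55303 <1
  x=-10.242: |R|=1.00950 >1
  x=-10.180: |R|=1.00710 >1
Stable set (-10.0000, 0).

(-10.0000, 0).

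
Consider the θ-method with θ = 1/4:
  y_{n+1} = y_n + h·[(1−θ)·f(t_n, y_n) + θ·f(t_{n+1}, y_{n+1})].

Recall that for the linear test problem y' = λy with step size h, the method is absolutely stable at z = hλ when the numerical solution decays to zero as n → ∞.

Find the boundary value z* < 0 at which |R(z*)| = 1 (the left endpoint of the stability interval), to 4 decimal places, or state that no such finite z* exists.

On y'=λy, z=hλ:
  y_{n+1} = y_n + z·[3/4·y_n + 1/4·y_{n+1}] ⇒ (1 − 1/4z)y_{n+1} = (1 + 3/4z)y_n
  ⇒ R(z) = (1 + 3/4z)/(1 − 1/4z).

Find x<0 with |R(x)|<1.
x=-1.06: |R|=0.1621
R=−1: 1+3/4x = −1+1/4x ⇒ -1/2x=2 ⇒ x=2/(-1/2)=-4.0000
Confirm numerically:
  x=-3.519: |R|=0.87206 <1
  x=-3.004: |R|=0.71559 <1
  x=-2.402: |R|=0.50078 <1
  x=-4.536: |R|=1.12559 >1
  x=-4.308: |R|=1.07415 >1
  x=-4.159: |R|=1.03898 >1
Interval (-4.0000, 0).

left endpoint -4.0000.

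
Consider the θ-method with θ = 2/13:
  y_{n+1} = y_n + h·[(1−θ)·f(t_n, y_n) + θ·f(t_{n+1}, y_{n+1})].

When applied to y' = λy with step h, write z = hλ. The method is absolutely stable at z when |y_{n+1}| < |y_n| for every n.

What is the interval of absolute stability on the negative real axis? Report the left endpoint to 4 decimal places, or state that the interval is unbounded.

z∈(-2.8889,0).

Set f=λy, z=hλ:
  y_{n+1} = y_n + z·[11/13·y_n + 2/13·y_{n+1}] ⇒ (1 − 2/13z)y_{n+1} = (1 + 11/13z)y_n
  so R(z) = (1 + 11/13z)/(1 − 2/13z).

Solve |R(x)|<1 on ℝ⁻.
x=-0.89: |R|=0.2172
R=−1: 1+11/13x = −1+2/13x ⇒ -9/13x=2 ⇒ x=2/(-9/13)=-2.8889
Confirm numerically:
  x=-2.350: |R|=0.72599 <1
  x=-2.273: |R|=0.68409 <1
  x=-1.870: |R|=0.45221 <1
  x=-1.722: |R|=0.36135 <1
  x=-3.297: |R|=1.18746 >1
  x=-3.286: |R|=1.18261 >1
Stable set (-2.8889, 0).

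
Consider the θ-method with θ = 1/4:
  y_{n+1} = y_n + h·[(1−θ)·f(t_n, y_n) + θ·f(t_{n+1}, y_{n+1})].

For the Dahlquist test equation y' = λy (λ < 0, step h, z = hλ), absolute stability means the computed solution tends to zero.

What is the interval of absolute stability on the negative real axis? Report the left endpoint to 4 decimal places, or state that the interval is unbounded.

Set f=λy, z=hλ:
  y_{n+1} = y_n + z·[3/4·y_n + 1/4·y_{n+1}] ⇒ (1 − 1/4z)y_{n+1} = (1 + 3/4z)y_n
  ⇒ R(z) = (1 + 3/4z)/(1 − 1/4z).

Boundary: |R(x)|=1, x<0.
x=-0.92: |R|=0.2520
R=−1: 1+3/4x = −1+1/4x ⇒ -1/2x=2 ⇒ x=2/(-1/2)=-4.0000
Confirm numerically:
  x=-2.934: |R|=0.69253 <1
  x=-2.471: |R|=0.52743 <1
  x=-2.069: |R|=0.36365 <1
  x=-1.711: |R|=0.19839 <1
  x=-4.427: |R|=1.10134 >1
  x=-4.314: |R|=1.07554 >1
Stable set (-4.0000, 0).

(-4.0000, 0).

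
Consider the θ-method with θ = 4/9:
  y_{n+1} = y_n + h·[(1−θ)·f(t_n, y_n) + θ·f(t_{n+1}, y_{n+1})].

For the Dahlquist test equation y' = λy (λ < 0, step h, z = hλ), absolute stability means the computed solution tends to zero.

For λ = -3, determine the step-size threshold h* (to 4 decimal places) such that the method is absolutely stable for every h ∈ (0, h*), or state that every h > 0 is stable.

With y'=λy (z=hλ):
  y_{n+1} = y_n + z·[5/9·y_n + 4/9·y_{n+1}] ⇒ (1 − 4/9z)y_{n+1} = (1 + 5/9z)y_n
  R(z) = (1 + 5/9z)/(1 − 4/9z).

Solve |R(x)|<1 on ℝ⁻.
x=-1.54: |R|=0.0858
R=−1: 1+5/9x = −1+4/9x ⇒ -1/9x=2 ⇒ x=2/(-1/9)=-18.0000
Confirm numerically:
  x=-16.741: |R|=0.98343 <1
  x=-12.136: |R|=0.89810 <1
  x=-9.908: |R|=0.83361 <1
  x=-18.363: |R|=1.00440 >1
  x=-18.210: |R|=1.00257 >1
  x=-18.127: |R|=1.00156 >1
So |R|<1 on (-18.0000, 0).

(-18.0000,0); λ=-3 ⇒ h* = (18)/3 = 6.0000.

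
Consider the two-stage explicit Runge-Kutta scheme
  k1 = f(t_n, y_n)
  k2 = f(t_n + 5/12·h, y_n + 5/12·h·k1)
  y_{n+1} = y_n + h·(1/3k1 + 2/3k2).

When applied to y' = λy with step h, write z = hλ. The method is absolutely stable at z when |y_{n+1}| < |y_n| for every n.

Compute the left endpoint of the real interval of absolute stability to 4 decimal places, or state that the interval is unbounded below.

left endpoint -3.6000.

With y'=λy (z=hλ):
  k1=λy_n ⇒ h·k1=z·y_n;  k2=λ(1+5/12z)y_n ⇒ h·k2=z(1+5/12z)y_n
  y_{n+1}/y_n = 1 + 1/3z + 2/3z(1+5/12z) = 1 + z + 5/18z²
  so R(z) = 1 + z + 5/18z².

Solve |R(x)|<1 on ℝ⁻.
x=-1.27: |R|=0.1780
R=1: x+5/18x²=0 ⇒ x=−18/5=-3.6000; min R=1−1/(4·5/18)=0.1000>−1
Confirm numerically:
  x=-3.449: |R|=0.85533 <1
  x=-1.713: |R|=0.10210 <1
  x=-1.637: |R|=0.10738 <1
  x=-3.829: |R|=1.24357 >1
  x=-3.815: |R|=1.22784 >1
Interval (-3.6000, 0).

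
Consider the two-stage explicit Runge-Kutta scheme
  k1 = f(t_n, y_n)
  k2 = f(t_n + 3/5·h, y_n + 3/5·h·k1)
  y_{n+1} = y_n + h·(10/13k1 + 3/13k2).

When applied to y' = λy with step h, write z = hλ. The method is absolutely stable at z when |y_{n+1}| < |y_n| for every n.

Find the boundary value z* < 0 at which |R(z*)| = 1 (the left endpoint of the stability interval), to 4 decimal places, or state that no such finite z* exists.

z* = -7.2222.

With y'=λy (z=hλ):
  k1=λy_n ⇒ h·k1=z·y_n;  k2=λ(1+3/5z)y_n ⇒ h·k2=z(1+3/5z)y_n
  y_{n+1}/y_n = 1 + 10/13z + 3/13z(1+3/5z) = 1 + z + 9/65z²
  R(z) = 1 + z + 9/65z².

Solve |R(x)|<1 on ℝ⁻.
x=-1.33: |R|=0.0851
R=1: x+9/65x²=0 ⇒ x=−65/9=-7.2222; min R=1−1/(4·9/65)=-0.8056>−1
Confirm numerically:
  x=-6.745: |R|=0.55431 <1
  x=-5.323: |R|=0.39979 <1
  x=-4.947: |R|=0.55846 <1
  x=-7.743: |R|=1.55833 >1
  x=-7.308: |R|=1.08680 >1
  x=-7.291: |R|=1.06943 >1
Stable set (-7.2222, 0).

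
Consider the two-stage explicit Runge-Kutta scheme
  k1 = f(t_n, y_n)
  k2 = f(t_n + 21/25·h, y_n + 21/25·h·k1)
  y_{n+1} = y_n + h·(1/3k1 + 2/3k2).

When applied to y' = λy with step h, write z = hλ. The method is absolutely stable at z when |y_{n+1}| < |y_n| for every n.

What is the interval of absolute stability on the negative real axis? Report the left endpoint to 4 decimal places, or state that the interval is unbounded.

Test eqn y'=λy, z=hλ:
  k1=λy_n ⇒ h·k1=z·y_n;  k2=λ(1+21/25z)y_n ⇒ h·k2=z(1+21/25z)y_n
  y_{n+1}/y_n = 1 + 1/3z + 2/3z(1+21/25z) = 1 + z + 14/25z²
  R(z) = 1 + z + 14/25z².

Solve |R(x)|<1 on ℝ⁻.
x=-1.64: |R|=0.8662
R=1: x+14/25x²=0 ⇒ x=−25/14=-1.7857; min R=1−1/(4·14/25)=0.5536>−1
Confirm numerically:
  x=-1.720: |R|=0.93670 <1
  x=-1.163: |R|=0.59444 <1
  x=-1.099: |R|=0.57737 <1
  x=-1.031: |R|=0.56426 <1
  x=-2.004: |R|=1.24497 >1
  x=-1.948: |R|=1.17703 >1
So |R|<1 on (-1.7857, 0).

z∈(-1.7857,0).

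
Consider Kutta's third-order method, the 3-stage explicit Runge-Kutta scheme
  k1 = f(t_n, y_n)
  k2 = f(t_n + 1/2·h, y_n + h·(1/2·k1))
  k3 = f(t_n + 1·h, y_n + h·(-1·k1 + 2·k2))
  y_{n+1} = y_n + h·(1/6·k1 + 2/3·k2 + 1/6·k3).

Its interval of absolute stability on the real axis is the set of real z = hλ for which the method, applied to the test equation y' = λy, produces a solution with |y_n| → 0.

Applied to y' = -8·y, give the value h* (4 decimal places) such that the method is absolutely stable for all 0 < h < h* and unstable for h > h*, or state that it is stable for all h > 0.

On y'=λy, z=hλ:
  order 3, 3-stage ⇒ R(z)=1+z+z^2/2+z^3/6
  (e.g. R(-1.3)=0.17883, |R|=0.17883)

Need |R(x)|<1, x<0.
x=-1.3: |R|=0.1788
|R(-1.98)|=0.3135 |R(-0.72)|=0.4770 |R(-0.6)|=0.5440
Bisect:
  x_lo=-3.1567 |R|=2.4169  x_hi=-0.0790 |R|=0.9240
  mid=-1.61785 |R|=0.01490 →hi
  mid=-2.38726 |R|=0.80526 →hi
  mid=-2.77197 |R|=1.47994 →lo
  mid=-2.57961 |R|=1.11338 →lo
  mid=-2.48344 |R|=0.95246 →hi
  mid=-2.53153 |R|=1.03115 →lo
  mid=-2.50748 |R|=0.99137 →hi
  ...
  [-2.51293,-2.51274] ⇒ x*=-2.5127
Interval (-2.5127, 0).

(-2.5127,0); λ=-8 ⇒ h* = 0.3141.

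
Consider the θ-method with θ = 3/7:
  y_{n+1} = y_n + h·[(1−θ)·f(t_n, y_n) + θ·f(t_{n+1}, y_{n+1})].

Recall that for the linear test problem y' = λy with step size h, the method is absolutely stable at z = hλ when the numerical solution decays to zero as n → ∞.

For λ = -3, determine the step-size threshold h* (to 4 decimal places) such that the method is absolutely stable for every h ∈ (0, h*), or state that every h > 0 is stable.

(-14.0000,0); λ=-3 ⇒ h* = (14)/3 = 4.6667.

On y'=λy, z=hλ:
  y_{n+1} = y_n + z·[4/7·y_n + 3/7·y_{n+1}] ⇒ (1 − 3/7z)y_{n+1} = (1 + 4/7z)y_n
  R(z) = (1 + 4/7z)/(1 − 3/7z).

Need |R(x)|<1, x<0.
x=-0.37: |R|=0.6806
R=−1: 1+4/7x = −1+3/7x ⇒ -1/7x=2 ⇒ x=2/(-1/7)=-14.0000
Confirm numerically:
  x=-13.505: |R|=0.98958 <1
  x=-9.782: |R|=0.88395 <1
  x=-9.058: |R|=0.85539 <1
  x=-14.581: |R|=1.01145 >1
  x=-14.317: |R|=1.00635 >1
Stable set (-14.0000, 0).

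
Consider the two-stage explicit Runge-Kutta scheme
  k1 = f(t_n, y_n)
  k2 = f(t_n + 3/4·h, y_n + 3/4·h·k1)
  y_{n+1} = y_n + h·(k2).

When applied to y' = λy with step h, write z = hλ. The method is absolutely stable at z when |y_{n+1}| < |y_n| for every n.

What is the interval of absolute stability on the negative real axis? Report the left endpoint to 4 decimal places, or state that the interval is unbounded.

Set f=λy, z=hλ:
  k1=λy_n ⇒ h·k1=z·y_n;  k2=λ(1+3/4z)y_n ⇒ h·k2=z(1+3/4z)y_n
  y_{n+1}/y_n = 1 + z(1+3/4z) = 1 + z + 3/4z²
  Hence R(z) = 1 + z + 3/4z².

Find x<0 with |R(x)|<1.
x=-0.55: |R|=0.6769
R=1: x+3/4x²=0 ⇒ x=−4/3=-1.3333; min R=1−1/(4·3/4)=0.6667>−1
Confirm numerically:
  x=-1.051: |R|=0.77745 <1
  x=-1.032: |R|=0.76677 <1
  x=-0.965: |R|=0.73342 <1
  x=-0.831: |R|=0.68692 <1
  x=-1.860: |R|=1.73470 >1
  x=-1.738: |R|=1.52748 >1
  x=-1.649: |R|=1.39040 >1
So |R|<1 on (-1.3333, 0).

z∈(-1.3333,0).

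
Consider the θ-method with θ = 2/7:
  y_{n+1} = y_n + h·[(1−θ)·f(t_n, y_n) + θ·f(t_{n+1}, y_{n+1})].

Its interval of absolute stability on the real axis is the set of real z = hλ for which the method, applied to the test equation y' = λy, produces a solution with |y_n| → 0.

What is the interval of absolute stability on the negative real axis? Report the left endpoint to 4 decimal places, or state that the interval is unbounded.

Test eqn y'=λy, z=hλ:
  y_{n+1} = y_n + z·[5/7·y_n + 2/7·y_{n+1}] ⇒ (1 − 2/7z)y_{n+1} = (1 + 5/7z)y_n
  Hence R(z) = (1 + 5/7z)/(1 − 2/7z).

Solve |R(x)|<1 on ℝ⁻.
x=-0.66: |R|=0.4447
R=−1: 1+5/7x = −1+2/7x ⇒ -3/7x=2 ⇒ x=2/(-3/7)=-4.6667
Confirm numerically:
  x=-4.382: |R|=0.94583 <1
  x=-2.223: |R|=0.35951 <1
  x=-2.182: |R|=0.34407 <1
  x=-5.155: |R|=1.08463 >1
  x=-4.761: |R|=1.01713 >1
So |R|<1 on (-4.6667, 0).

z∈(-4.6667,0).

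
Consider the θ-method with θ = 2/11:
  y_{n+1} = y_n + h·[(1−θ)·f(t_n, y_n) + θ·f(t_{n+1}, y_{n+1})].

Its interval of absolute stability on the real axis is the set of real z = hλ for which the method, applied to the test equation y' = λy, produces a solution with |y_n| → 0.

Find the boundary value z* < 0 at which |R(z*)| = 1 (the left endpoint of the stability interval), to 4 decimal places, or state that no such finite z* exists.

left endpoint -3.1429.

On y'=λy, z=hλ:
  y_{n+1} = y_n + z·[9/11·y_n + 2/11·y_{n+1}] ⇒ (1 − 2/11z)y_{n+1} = (1 + 9/11z)y_n
  so R(z) = (1 + 9/11z)/(1 − 2/11z).

Need |R(x)|<1, x<0.
x=-0.62: |R|=0.4428
R=−1: 1+9/11x = −1+2/11x ⇒ -7/11x=2 ⇒ x=2/(-7/11)=-3.1429
Confirm numerically:
  x=-2.063: |R|=0.50026 <1
  x=-2.050: |R|=0.49338 <1
  x=-1.902: |R|=0.41327 <1
  x=-1.776: |R|=0.34250 <1
  x=-3.472: |R|=1.12840 >1
  x=-3.249: |R|=1.04246 >1
Interval (-3.1429, 0).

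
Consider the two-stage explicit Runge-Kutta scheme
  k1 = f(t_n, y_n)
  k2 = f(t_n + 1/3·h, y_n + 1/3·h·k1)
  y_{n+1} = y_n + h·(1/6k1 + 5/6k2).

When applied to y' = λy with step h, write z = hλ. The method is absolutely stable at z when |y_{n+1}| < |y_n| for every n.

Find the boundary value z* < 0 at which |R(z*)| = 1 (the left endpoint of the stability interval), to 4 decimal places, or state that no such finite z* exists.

With y'=λy (z=hλ):
  k1=λy_n ⇒ h·k1=z·y_n;  k2=λ(1+1/3z)y_n ⇒ h·k2=z(1+1/3z)y_n
  y_{n+1}/y_n = 1 + 1/6z + 5/6z(1+1/3z) = 1 + z + 5/18z²
  R(z) = 1 + z + 5/18z².

Solve |R(x)|<1 on ℝ⁻.
x=-0.77: |R|=0.3947
R=1: x+5/18x²=0 ⇒ x=−18/5=-3.6000; min R=1−1/(4·5/18)=0.1000>−1
Confirm numerically:
  x=-3.066: |R|=0.54521 <1
  x=-2.317: |R|=0.17425 <1
  x=-1.906: |R|=0.10312 <1
  x=-1.735: |R|=0.10117 <1
  x=-3.933: |R|=1.36380 >1
  x=-3.866: |R|=1.28565 >1
  x=-3.786: |R|=1.19561 >1
Stable set (-3.6000, 0).

left endpoint -3.6000.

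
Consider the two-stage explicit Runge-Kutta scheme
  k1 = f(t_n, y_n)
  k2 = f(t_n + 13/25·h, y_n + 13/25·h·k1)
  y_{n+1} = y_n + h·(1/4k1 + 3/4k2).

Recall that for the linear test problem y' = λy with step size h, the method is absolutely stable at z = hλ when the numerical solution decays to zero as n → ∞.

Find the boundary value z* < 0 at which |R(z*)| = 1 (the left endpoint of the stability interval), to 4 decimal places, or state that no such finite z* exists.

On y'=λy, z=hλ:
  k1=λy_n ⇒ h·k1=z·y_n;  k2=λ(1+13/25z)y_n ⇒ h·k2=z(1+13/25z)y_n
  y_{n+1}/y_n = 1 + 1/4z + 3/4z(1+13/25z) = 1 + z + 39/100z²
  Hence R(z) = 1 + z + 39/100z².

Need |R(x)|<1, x<0.
x=-0.72: |R|=0.4822
R=1: x+39/100x²=0 ⇒ x=−100/39=-2.5641; min R=1−1/(4·39/100)=0.3590>−1
Confirm numerically:
  x=-2.499: |R|=0.93655 <1
  x=-2.375: |R|=0.82484 <1
  x=-1.294: |R|=0.35903 <1
  x=-3.028: |R|=1.54783 >1
  x=-2.869: |R|=1.34115 >1
  x=-2.646: |R|=1.08451 >1
Interval (-2.5641, 0).

left endpoint -2.5641.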